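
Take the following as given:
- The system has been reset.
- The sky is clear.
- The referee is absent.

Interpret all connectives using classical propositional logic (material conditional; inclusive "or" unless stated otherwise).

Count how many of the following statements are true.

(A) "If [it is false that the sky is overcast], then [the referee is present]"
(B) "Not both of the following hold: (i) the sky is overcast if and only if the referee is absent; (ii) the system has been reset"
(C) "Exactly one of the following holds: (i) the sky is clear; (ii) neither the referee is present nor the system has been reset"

2

Let Q = "the sky is overcast" (F), R = "the referee is present" (F), P = "the system has been reset" (T).

(A): Formalization: ¬Q → R

¬Q = ¬F = T
¬Q → R = T → F = F
So (A) is false.

(B): In symbols: (Q ↔ ¬R) ↑ P

¬R = ¬F = T
Q ↔ ¬R = F ↔ T = F
(Q ↔ ¬R) ↑ P = F ↑ T = T
Thus (B) is true.

(C): Parsed as ¬Q ⊕ (R ↓ P)

¬Q = ¬F = T
R ↓ P = F ↓ T = F
¬Q ⊕ (R ↓ P) = T ⊕ F = T
Hence (C) is true.

Count: 2.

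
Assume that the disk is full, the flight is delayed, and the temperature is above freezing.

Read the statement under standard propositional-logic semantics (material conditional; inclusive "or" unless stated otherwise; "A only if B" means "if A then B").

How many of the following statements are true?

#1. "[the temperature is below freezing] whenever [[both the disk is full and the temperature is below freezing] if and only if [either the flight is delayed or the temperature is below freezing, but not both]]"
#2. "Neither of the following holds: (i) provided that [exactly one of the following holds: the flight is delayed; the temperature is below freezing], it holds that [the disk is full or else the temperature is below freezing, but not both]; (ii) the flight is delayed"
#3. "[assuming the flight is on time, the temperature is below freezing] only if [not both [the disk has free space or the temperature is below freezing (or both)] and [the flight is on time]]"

Let P = "the disk is full" (True), R = "the temperature is below freezing" (False), Q = "the flight is delayed" (True).

#1: Parsed as ((P and R) iff (Q xor R)) -> R

P and R = True and False = False
Q xor R = True xor False = True
(P and R) iff (Q xor R) = False iff True = False
((P and R) iff (Q xor R)) -> R = False -> False = True
So #1 is true.

#2: Parsed as ((Q xor R) -> (P xor R)) nor Q

Q xor R = True xor False = True
P xor R = True xor False = True
(Q xor R) -> (P xor R) = True -> True = True
((Q xor R) -> (P xor R)) nor Q = True nor True = False
Hence #2 is false.

#3: This is (not Q -> R) -> ((not P or R) nand not Q).

not Q = not True = False
not Q -> R = False -> False = True
not P = not True = False
not P or R = False or False = False
not Q = not True = False
(not P or R) nand not Q = False nand False = True
(not Q -> R) -> ((not P or R) nand not Q) = True -> True = True
So #3 is true.

2 of the 3 statements are true.

2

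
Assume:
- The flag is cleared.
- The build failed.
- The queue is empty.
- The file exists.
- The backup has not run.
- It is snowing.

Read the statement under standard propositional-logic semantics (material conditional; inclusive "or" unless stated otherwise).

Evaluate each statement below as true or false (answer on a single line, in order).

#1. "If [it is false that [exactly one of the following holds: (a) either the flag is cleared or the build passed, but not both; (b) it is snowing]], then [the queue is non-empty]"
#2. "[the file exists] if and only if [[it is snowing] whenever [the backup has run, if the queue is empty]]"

Let P = "the flag is set" (F), Q = "the build passed" (F), V = "it is snowing" (T), R = "the queue is empty" (T), S = "the file exists" (T), U = "the backup has run" (F).

#1: Parsed as ¬((¬P ⊕ Q) ⊕ V) → ¬R

¬P = ¬F = T
¬P ⊕ Q = T ⊕ F = T
(¬P ⊕ Q) ⊕ V = T ⊕ T = F
¬((¬P ⊕ Q) ⊕ V) = ¬F = T
¬R = ¬T = F
¬((¬P ⊕ Q) ⊕ V) → ¬R = T → F = F
Hence #1 is false.

#2: In symbols: S ↔ ((R → U) → V)

R → U = T → F = F
(R → U) → V = F → T = T
S ↔ ((R → U) → V) = T ↔ T = T
Thus #2 is true.

#1 F, #2 T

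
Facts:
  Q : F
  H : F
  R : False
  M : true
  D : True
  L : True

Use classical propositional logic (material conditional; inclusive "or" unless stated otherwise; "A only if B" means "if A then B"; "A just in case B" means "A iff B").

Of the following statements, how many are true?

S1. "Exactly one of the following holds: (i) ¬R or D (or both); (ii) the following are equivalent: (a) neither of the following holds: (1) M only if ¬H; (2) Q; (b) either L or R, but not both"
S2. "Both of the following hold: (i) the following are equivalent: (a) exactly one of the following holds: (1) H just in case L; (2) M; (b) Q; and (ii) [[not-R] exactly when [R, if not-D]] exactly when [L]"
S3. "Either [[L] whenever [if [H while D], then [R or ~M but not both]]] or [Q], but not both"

S1: Formalization: (~R | D) xor (((M -> ~H) nor Q) <-> (L xor R))

~R = ~F = T
~R | D = T | T = T
~H = ~F = T
M -> ~H = T -> T = T
(M -> ~H) nor Q = T nor F = F
L xor R = T xor F = T
((M -> ~H) nor Q) <-> (L xor R) = F <-> T = F
(~R | D) xor (((M -> ~H) nor Q) <-> (L xor R)) = T xor F = T
Thus S1 is true.

S2: Parsed as (((H <-> L) xor M) <-> Q) & ((~R <-> (~D -> R)) <-> L)

H <-> L = F <-> T = F
(H <-> L) xor M = F xor T = T
((H <-> L) xor M) <-> Q = T <-> F = F
~R = ~F = T
~D = ~T = F
~D -> R = F -> F = T
~R <-> (~D -> R) = T <-> T = T
(~R <-> (~D -> R)) <-> L = T <-> T = T
(((H <-> L) xor M) <-> Q) & ((~R <-> (~D -> R)) <-> L) = F & T = F
So S2 is false.

S3: Parsed as (((H & D) -> (R xor ~M)) -> L) xor Q

H & D = F & T = F
~M = ~T = F
R xor ~M = F xor F = F
(H & D) -> (R xor ~M) = F -> F = T
((H & D) -> (R xor ~M)) -> L = T -> T = T
(((H & D) -> (R xor ~M)) -> L) xor Q = T xor F = T
So S3 is true.

Count: 2.

2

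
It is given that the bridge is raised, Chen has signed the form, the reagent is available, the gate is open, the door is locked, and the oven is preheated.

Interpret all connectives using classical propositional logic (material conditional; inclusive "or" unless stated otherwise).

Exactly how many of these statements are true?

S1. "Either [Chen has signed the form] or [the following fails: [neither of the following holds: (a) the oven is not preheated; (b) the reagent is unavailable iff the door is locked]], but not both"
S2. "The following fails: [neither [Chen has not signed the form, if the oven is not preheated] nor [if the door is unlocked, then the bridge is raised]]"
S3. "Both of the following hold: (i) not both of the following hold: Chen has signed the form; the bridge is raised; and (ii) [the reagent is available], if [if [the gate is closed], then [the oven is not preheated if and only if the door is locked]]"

2

Let Q = "Chen has signed the form" (T), V = "the oven is preheated" (T), R = "the reagent is available" (T), U = "the door is locked" (T), P = "the bridge is raised" (T), S = "the gate is open" (T).

S1: In symbols: Q ⊕ ¬(¬V ↓ (¬R ↔ U))

¬V = ¬T = F
¬R = ¬T = F
¬R ↔ U = F ↔ T = F
¬V ↓ (¬R ↔ U) = F ↓ F = T
¬(¬V ↓ (¬R ↔ U)) = ¬T = F
Q ⊕ ¬(¬V ↓ (¬R ↔ U)) = T ⊕ F = T
Thus S1 is true.

S2: Parsed as ¬((¬V → ¬Q) ↓ (¬U → P))

¬V = ¬T = F
¬Q = ¬T = F
¬V → ¬Q = F → F = T
¬U = ¬T = F
¬U → P = F → T = T
(¬V → ¬Q) ↓ (¬U → P) = T ↓ T = F
¬((¬V → ¬Q) ↓ (¬U → P)) = ¬F = T
So S2 is true.

S3: Formalization: (Q ↑ P) ∧ ((¬S → (¬V ↔ U)) → R)

Q ↑ P = T ↑ T = F
¬S = ¬T = F
¬V = ¬T = F
¬V ↔ U = F ↔ T = F
¬S → (¬V ↔ U) = F → F = T
(¬S → (¬V ↔ U)) → R = T → T = T
(Q ↑ P) ∧ ((¬S → (¬V ↔ U)) → R) = F ∧ T = F
Thus S3 is false.

True statements: 2.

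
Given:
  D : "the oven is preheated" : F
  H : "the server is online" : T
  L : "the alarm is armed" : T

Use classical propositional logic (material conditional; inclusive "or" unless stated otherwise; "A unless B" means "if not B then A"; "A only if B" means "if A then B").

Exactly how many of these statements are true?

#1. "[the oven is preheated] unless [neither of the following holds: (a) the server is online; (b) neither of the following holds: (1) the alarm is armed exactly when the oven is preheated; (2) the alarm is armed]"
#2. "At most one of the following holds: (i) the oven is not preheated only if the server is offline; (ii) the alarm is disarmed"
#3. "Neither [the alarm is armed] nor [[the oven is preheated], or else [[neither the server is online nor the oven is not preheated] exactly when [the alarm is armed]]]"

1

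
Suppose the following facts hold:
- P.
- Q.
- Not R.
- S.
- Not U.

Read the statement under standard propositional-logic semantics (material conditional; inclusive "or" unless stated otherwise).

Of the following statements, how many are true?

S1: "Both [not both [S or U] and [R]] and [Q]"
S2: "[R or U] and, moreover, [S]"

1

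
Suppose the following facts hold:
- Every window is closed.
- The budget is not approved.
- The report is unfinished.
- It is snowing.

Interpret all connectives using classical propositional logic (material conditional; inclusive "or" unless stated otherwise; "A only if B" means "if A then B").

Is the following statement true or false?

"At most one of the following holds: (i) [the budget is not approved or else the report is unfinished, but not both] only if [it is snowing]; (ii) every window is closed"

false

Let V = "the budget is approved" (F), M = "the report is finished" (F), D = "it is snowing" (T), R = "a window is open" (F).
Parsed as ((~V xor ~M) -> D) nand ~R

~V = ~F = T
~M = ~F = T
~V xor ~M = T xor T = F
(~V xor ~M) -> D = F -> T = T
~R = ~F = T
((~V xor ~M) -> D) nand ~R = T nand T = F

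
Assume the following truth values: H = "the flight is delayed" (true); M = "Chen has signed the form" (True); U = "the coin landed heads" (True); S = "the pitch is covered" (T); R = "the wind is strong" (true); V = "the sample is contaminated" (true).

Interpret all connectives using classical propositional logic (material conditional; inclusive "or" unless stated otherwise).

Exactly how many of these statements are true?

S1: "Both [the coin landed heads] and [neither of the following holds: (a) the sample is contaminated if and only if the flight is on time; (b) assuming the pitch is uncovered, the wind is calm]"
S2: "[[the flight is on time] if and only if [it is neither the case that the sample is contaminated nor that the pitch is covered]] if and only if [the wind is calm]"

S1: In symbols: U ∧ ((V ↔ ¬H) ↓ (¬S → ¬R))

¬H = ¬T = F
V ↔ ¬H = T ↔ F = F
¬S = ¬T = F
¬R = ¬T = F
¬S → ¬R = F → F = T
(V ↔ ¬H) ↓ (¬S → ¬R) = F ↓ T = F
U ∧ ((V ↔ ¬H) ↓ (¬S → ¬R)) = T ∧ F = F
So S1 is false.

S2: Parsed as (¬H ↔ (V ↓ S)) ↔ ¬R

¬H = ¬T = F
V ↓ S = T ↓ T = F
¬H ↔ (V ↓ S) = F ↔ F = T
¬R = ¬T = F
(¬H ↔ (V ↓ S)) ↔ ¬R = T ↔ F = F
So S2 is false.

0 of the 2 statements are true (none).

0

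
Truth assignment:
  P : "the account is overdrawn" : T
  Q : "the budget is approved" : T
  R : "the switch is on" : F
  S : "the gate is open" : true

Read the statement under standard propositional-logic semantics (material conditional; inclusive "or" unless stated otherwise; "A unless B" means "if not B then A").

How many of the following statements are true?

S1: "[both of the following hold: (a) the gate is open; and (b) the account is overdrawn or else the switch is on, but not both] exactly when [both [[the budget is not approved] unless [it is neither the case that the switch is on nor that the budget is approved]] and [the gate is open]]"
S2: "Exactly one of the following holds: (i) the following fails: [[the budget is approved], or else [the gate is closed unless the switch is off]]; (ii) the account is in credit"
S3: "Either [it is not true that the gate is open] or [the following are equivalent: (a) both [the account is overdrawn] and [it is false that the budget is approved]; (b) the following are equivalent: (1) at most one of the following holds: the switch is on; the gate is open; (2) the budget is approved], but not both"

S1: Parsed as (S & (P xor R)) <-> ((~Q | (R nor Q)) & S)

P xor R = T xor F = T
S & (P xor R) = T & T = T
~Q = ~T = F
R nor Q = F nor T = F
~Q | (R nor Q) = F | F = F
(~Q | (R nor Q)) & S = F & T = F
(S & (P xor R)) <-> ((~Q | (R nor Q)) & S) = T <-> F = F
Thus S1 is false.

S2: Parsed as ~(Q | (~S | ~R)) xor ~P

~S = ~T = F
~R = ~F = T
~S | ~R = F | T = T
Q | (~S | ~R) = T | T = T
~(Q | (~S | ~R)) = ~T = F
~P = ~T = F
~(Q | (~S | ~R)) xor ~P = F xor F = F
Hence S2 is false.

S3: This is ~S xor ((P & ~Q) <-> ((R nand S) <-> Q)).

~S = ~T = F
~Q = ~T = F
P & ~Q = T & F = F
R nand S = F nand T = T
(R nand S) <-> Q = T <-> T = T
(P & ~Q) <-> ((R nand S) <-> Q) = F <-> T = F
~S xor ((P & ~Q) <-> ((R nand S) <-> Q)) = F xor F = F
So S3 is false.

True statements: 0 (none).

0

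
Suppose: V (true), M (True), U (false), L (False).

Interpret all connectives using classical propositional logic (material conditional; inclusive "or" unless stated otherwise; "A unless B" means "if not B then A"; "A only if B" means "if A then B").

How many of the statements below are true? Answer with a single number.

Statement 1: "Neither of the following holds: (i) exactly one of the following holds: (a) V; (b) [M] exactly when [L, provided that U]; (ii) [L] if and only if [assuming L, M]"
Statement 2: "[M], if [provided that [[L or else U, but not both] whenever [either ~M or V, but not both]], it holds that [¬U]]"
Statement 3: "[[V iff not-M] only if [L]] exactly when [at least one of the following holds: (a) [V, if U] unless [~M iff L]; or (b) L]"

3

Statement 1: Formalization: (V xor (M <-> (U -> L))) nor (L <-> (L -> M))

U -> L = F -> F = T
M <-> (U -> L) = T <-> T = T
V xor (M <-> (U -> L)) = T xor T = F
L -> M = F -> T = T
L <-> (L -> M) = F <-> T = F
(V xor (M <-> (U -> L))) nor (L <-> (L -> M)) = F nor F = T
Hence Statement 1 is true.

Statement 2: Parsed as (((~M xor V) -> (L xor U)) -> ~U) -> M

~M = ~T = F
~M xor V = F xor T = T
L xor U = F xor F = F
(~M xor V) -> (L xor U) = T -> F = F
~U = ~F = T
((~M xor V) -> (L xor U)) -> ~U = F -> T = T
(((~M xor V) -> (L xor U)) -> ~U) -> M = T -> T = T
Thus Statement 2 is true.

Statement 3: Parsed as ((V <-> ~M) -> L) <-> (((U -> V) | (~M <-> L)) | L)

~M = ~T = F
V <-> ~M = T <-> F = F
(V <-> ~M) -> L = F -> F = T
U -> V = F -> T = T
~M = ~T = F
~M <-> L = F <-> F = T
(U -> V) | (~M <-> L) = T | T = T
((U -> V) | (~M <-> L)) | L = T | F = T
((V <-> ~M) -> L) <-> (((U -> V) | (~M <-> L)) | L) = T <-> T = T
Hence Statement 3 is true.

Count: 3.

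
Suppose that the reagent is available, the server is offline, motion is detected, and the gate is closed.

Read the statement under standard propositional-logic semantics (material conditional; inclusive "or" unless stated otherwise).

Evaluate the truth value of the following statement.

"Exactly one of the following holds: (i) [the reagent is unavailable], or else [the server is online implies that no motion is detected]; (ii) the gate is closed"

Let P = "the reagent is available" (True), Q = "the server is online" (False), R = "motion is detected" (True), S = "the gate is open" (False).
Parsed as (not P or (Q -> not R)) xor not S

not P = not True = False
not R = not True = False
Q -> not R = False -> False = True
not P or (Q -> not R) = False or True = True
not S = not False = True
(not P or (Q -> not R)) xor not S = True xor True = False

False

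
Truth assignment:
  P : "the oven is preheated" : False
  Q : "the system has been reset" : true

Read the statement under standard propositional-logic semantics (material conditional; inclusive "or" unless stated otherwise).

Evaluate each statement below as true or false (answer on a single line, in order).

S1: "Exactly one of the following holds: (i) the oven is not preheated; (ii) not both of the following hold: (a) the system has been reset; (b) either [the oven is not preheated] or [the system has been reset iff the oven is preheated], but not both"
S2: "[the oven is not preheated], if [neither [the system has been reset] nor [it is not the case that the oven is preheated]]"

S1: Formalization: ~P xor (Q nand (~P xor (Q <-> P)))

~P = ~F = T
~P = ~F = T
Q <-> P = T <-> F = F
~P xor (Q <-> P) = T xor F = T
Q nand (~P xor (Q <-> P)) = T nand T = F
~P xor (Q nand (~P xor (Q <-> P))) = T xor F = T
Thus S1 is true.

S2: Parsed as (Q nor ~P) -> ~P

~P = ~F = T
Q nor ~P = T nor T = F
~P = ~F = T
(Q nor ~P) -> ~P = F -> T = T
Thus S2 is true.

S1 true / S2 true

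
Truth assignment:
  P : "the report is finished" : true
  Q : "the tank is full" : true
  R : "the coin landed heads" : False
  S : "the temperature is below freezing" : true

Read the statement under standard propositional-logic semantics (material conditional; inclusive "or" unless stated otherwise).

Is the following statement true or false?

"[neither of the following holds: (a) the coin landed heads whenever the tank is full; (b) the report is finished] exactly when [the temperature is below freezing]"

The statement is false.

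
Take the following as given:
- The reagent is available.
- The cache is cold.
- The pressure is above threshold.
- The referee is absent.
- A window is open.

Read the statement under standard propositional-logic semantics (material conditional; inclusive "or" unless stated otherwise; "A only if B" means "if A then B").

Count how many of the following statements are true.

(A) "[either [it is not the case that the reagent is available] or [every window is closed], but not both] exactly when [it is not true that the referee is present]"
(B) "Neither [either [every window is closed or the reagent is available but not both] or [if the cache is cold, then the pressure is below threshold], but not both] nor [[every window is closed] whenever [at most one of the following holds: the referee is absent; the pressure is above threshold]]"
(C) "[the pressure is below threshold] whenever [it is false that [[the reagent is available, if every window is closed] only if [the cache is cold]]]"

1

Let P = "the reagent is available" (True), U = "a window is open" (True), S = "the referee is present" (False), Q = "the cache is warm" (False), R = "the pressure is above threshold" (True).

(A): Formalization: (not P xor not U) iff not S

not P = not True = False
not U = not True = False
not P xor not U = False xor False = False
not S = not False = True
(not P xor not U) iff not S = False iff True = False
Thus (A) is false.

(B): This is ((not U xor P) xor (not Q -> not R)) nor ((not S nand R) -> not U).

not U = not True = False
not U xor P = False xor True = True
not Q = not False = True
not R = not True = False
not Q -> not R = True -> False = False
(not U xor P) xor (not Q -> not R) = True xor False = True
not S = not False = True
not S nand R = True nand True = False
not U = not True = False
(not S nand R) -> not U = False -> False = True
((not U xor P) xor (not Q -> not R)) nor ((not S nand R) -> not U) = True nor True = False
Thus (B) is false.

(C): Parsed as not ((not U -> P) -> not Q) -> not R

not U = not True = False
not U -> P = False -> True = True
not Q = not False = True
(not U -> P) -> not Q = True -> True = True
not ((not U -> P) -> not Q) = not True = False
not R = not True = False
not ((not U -> P) -> not Q) -> not R = False -> False = True
Hence (C) is true.

True statements: 1.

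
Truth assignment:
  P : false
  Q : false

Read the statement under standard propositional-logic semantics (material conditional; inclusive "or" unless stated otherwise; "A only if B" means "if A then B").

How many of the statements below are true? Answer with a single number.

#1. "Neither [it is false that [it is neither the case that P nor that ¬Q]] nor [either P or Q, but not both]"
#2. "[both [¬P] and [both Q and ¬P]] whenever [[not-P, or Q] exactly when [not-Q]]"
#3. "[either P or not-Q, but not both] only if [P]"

0

#1: This is ¬(P ↓ ¬Q) ↓ (P ⊕ Q).

¬Q = ¬F = T
P ↓ ¬Q = F ↓ T = F
¬(P ↓ ¬Q) = ¬F = T
P ⊕ Q = F ⊕ F = F
¬(P ↓ ¬Q) ↓ (P ⊕ Q) = T ↓ F = F
Hence #1 is false.

#2: This is ((¬P ∨ Q) ↔ ¬Q) → (¬P ∧ (Q ∧ ¬P)).

¬P = ¬F = T
¬P ∨ Q = T ∨ F = T
¬Q = ¬F = T
(¬P ∨ Q) ↔ ¬Q = T ↔ T = T
¬P = ¬F = T
¬P = ¬F = T
Q ∧ ¬P = F ∧ T = F
¬P ∧ (Q ∧ ¬P) = T ∧ F = F
((¬P ∨ Q) ↔ ¬Q) → (¬P ∧ (Q ∧ ¬P)) = T → F = F
So #2 is false.

#3: Parsed as (P ⊕ ¬Q) → P

¬Q = ¬F = T
P ⊕ ¬Q = F ⊕ T = T
(P ⊕ ¬Q) → P = T → F = F
Hence #3 is false.

True statements: 0 (none).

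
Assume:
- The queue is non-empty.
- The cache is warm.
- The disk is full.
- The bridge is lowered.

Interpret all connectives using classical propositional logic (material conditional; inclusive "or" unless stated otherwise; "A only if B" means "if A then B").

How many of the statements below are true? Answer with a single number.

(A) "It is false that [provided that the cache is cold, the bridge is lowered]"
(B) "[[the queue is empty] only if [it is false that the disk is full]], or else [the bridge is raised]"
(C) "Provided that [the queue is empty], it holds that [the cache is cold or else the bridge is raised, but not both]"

Let W = "the cache is warm" (T), N = "the bridge is raised" (F), H = "the queue is empty" (F), G = "the disk is full" (T).

(A): Formalization: ¬(¬W → ¬N)

¬W = ¬T = F
¬N = ¬F = T
¬W → ¬N = F → T = T
¬(¬W → ¬N) = ¬T = F
Hence (A) is false.

(B): This is (H → ¬G) ∨ N.

¬G = ¬T = F
H → ¬G = F → F = T
(H → ¬G) ∨ N = T ∨ F = T
Thus (B) is true.

(C): This is H → (¬W ⊕ N).

¬W = ¬T = F
¬W ⊕ N = F ⊕ F = F
H → (¬W ⊕ N) = F → F = T
So (C) is true.

True statements: 2 ((B), (C)).

2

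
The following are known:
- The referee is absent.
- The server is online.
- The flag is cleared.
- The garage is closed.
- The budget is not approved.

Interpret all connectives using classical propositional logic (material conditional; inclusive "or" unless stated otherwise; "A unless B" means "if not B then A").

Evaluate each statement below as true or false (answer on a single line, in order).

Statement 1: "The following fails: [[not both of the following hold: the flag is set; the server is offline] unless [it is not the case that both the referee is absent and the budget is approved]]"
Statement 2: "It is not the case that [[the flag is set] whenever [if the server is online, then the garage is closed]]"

Statement 1 F / Statement 2 T

Let K = "the flag is set" (F), W = "the server is online" (T), H = "the referee is present" (F), S = "the budget is approved" (F), P = "the garage is closed" (T).

Statement 1: Parsed as ~((K nand ~W) | (~H nand S))

~W = ~T = F
K nand ~W = F nand F = T
~H = ~F = T
~H nand S = T nand F = T
(K nand ~W) | (~H nand S) = T | T = T
~((K nand ~W) | (~H nand S)) = ~T = F
So Statement 1 is false.

Statement 2: In symbols: ~((W -> P) -> K)

W -> P = T -> T = T
(W -> P) -> K = T -> F = F
~((W -> P) -> K) = ~F = T
Hence Statement 2 is true.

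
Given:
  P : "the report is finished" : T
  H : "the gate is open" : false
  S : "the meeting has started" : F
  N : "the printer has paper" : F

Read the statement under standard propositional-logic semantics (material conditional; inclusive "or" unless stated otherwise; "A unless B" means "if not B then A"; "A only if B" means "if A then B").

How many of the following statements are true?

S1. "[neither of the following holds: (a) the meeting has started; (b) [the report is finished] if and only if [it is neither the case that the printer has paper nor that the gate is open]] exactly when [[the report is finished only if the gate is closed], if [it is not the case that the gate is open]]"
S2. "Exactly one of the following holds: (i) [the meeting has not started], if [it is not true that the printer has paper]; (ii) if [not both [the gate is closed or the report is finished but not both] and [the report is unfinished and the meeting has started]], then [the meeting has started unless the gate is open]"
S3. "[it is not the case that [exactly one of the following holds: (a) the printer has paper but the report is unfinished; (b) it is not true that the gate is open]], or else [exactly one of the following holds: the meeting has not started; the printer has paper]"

2

S1: Parsed as (S nor (P <-> (N nor H))) <-> (~H -> (P -> ~H))

N nor H = F nor F = T
P <-> (N nor H) = T <-> T = T
S nor (P <-> (N nor H)) = F nor T = F
~H = ~F = T
~H = ~F = T
P -> ~H = T -> T = T
~H -> (P -> ~H) = T -> T = T
(S nor (P <-> (N nor H))) <-> (~H -> (P -> ~H)) = F <-> T = F
So S1 is false.

S2: This is (~N -> ~S) xor (((~H xor P) nand (~P & S)) -> (S | H)).

~N = ~F = T
~S = ~F = T
~N -> ~S = T -> T = T
~H = ~F = T
~H xor P = T xor T = F
~P = ~T = F
~P & S = F & F = F
(~H xor P) nand (~P & S) = F nand F = T
S | H = F | F = F
((~H xor P) nand (~P & S)) -> (S | H) = T -> F = F
(~N -> ~S) xor (((~H xor P) nand (~P & S)) -> (S | H)) = T xor F = T
Hence S2 is true.

S3: This is ~((N & ~P) xor ~H) | (~S xor N).

~P = ~T = F
N & ~P = F & F = F
~H = ~F = T
(N & ~P) xor ~H = F xor T = T
~((N & ~P) xor ~H) = ~T = F
~S = ~F = T
~S xor N = T xor F = T
~((N & ~P) xor ~H) | (~S xor N) = F | T = T
Hence S3 is true.

2 of the 3 statements are true.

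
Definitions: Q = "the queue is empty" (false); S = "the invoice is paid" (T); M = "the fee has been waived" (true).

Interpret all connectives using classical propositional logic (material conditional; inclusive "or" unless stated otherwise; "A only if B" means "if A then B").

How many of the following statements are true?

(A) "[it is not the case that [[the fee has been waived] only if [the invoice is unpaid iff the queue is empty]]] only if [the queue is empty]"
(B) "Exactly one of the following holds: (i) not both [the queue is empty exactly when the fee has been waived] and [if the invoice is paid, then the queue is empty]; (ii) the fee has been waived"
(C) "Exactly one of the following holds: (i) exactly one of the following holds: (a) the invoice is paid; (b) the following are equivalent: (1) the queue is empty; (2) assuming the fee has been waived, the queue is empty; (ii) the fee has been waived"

2

(A): Formalization: ¬(M → (¬S ↔ Q)) → Q

¬S = ¬T = F
¬S ↔ Q = F ↔ F = T
M → (¬S ↔ Q) = T → T = T
¬(M → (¬S ↔ Q)) = ¬T = F
¬(M → (¬S ↔ Q)) → Q = F → F = T
Hence (A) is true.

(B): In symbols: ((Q ↔ M) ↑ (S → Q)) ⊕ M

Q ↔ M = F ↔ T = F
S → Q = T → F = F
(Q ↔ M) ↑ (S → Q) = F ↑ F = T
((Q ↔ M) ↑ (S → Q)) ⊕ M = T ⊕ T = F
So (B) is false.

(C): This is (S ⊕ (Q ↔ (M → Q))) ⊕ M.

M → Q = T → F = F
Q ↔ (M → Q) = F ↔ F = T
S ⊕ (Q ↔ (M → Q)) = T ⊕ T = F
(S ⊕ (Q ↔ (M → Q))) ⊕ M = F ⊕ T = T
So (C) is true.

Count: 2.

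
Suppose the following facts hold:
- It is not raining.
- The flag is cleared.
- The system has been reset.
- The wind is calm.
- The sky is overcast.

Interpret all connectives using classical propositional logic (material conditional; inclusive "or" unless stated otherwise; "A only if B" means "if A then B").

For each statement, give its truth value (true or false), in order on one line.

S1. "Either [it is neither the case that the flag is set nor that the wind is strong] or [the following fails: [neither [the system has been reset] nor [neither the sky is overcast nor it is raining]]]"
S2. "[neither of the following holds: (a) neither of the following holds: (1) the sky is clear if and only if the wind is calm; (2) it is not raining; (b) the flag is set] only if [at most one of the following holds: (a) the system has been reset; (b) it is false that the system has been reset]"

Let Q = "the flag is set" (F), S = "the wind is strong" (F), R = "the system has been reset" (T), U = "the sky is overcast" (T), P = "it is raining" (F).

S1: Parsed as (Q nor S) | ~(R nor (U nor P))

Q nor S = F nor F = T
U nor P = T nor F = F
R nor (U nor P) = T nor F = F
~(R nor (U nor P)) = ~F = T
(Q nor S) | ~(R nor (U nor P)) = T | T = T
So S1 is true.

S2: Formalization: (((~U <-> ~S) nor ~P) nor Q) -> (R nand ~R)

~U = ~T = F
~S = ~F = T
~U <-> ~S = F <-> T = F
~P = ~F = T
(~U <-> ~S) nor ~P = F nor T = F
((~U <-> ~S) nor ~P) nor Q = F nor F = T
~R = ~T = F
R nand ~R = T nand F = T
(((~U <-> ~S) nor ~P) nor Q) -> (R nand ~R) = T -> T = T
Hence S2 is true.

S1 true / S2 true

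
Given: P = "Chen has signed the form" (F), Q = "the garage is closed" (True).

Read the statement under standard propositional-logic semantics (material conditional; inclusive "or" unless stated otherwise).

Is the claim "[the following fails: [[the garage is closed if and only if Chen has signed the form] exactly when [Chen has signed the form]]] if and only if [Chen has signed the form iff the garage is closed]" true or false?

True.

In symbols: ¬((Q ↔ P) ↔ P) ↔ (P ↔ Q)

Q ↔ P = T ↔ F = F
(Q ↔ P) ↔ P = F ↔ F = T
¬((Q ↔ P) ↔ P) = ¬T = F
P ↔ Q = F ↔ T = F
¬((Q ↔ P) ↔ P) ↔ (P ↔ Q) = F ↔ F = T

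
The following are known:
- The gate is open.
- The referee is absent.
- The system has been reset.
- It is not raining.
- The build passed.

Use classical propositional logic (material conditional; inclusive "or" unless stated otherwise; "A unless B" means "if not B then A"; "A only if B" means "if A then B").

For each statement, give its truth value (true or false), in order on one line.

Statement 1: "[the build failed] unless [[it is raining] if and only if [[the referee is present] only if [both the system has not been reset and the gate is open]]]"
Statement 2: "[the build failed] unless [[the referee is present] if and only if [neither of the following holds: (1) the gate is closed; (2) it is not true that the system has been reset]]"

Let U = "the build passed" (True), S = "it is raining" (False), Q = "the referee is present" (False), R = "the system has been reset" (True), P = "the gate is open" (True).

Statement 1: Formalization: not U or (S iff (Q -> (not R and P)))

not U = not True = False
not R = not True = False
not R and P = False and True = False
Q -> (not R and P) = False -> False = True
S iff (Q -> (not R and P)) = False iff True = False
not U or (S iff (Q -> (not R and P))) = False or False = False
Thus Statement 1 is false.

Statement 2: Formalization: not U or (Q iff (not P nor not R))

not U = not True = False
not P = not True = False
not R = not True = False
not P nor not R = False nor False = True
Q iff (not P nor not R) = False iff True = False
not U or (Q iff (not P nor not R)) = False or False = False
So Statement 2 is false.

Statement 1 false / Statement 2 false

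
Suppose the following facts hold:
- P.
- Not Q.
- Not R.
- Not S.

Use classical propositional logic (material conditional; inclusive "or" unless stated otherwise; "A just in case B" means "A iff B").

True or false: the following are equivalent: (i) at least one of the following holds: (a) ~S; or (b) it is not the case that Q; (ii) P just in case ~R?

In symbols: (~S | ~Q) <-> (P <-> ~R)

~S = ~F = T
~Q = ~F = T
~S | ~Q = T | T = T
~R = ~F = T
P <-> ~R = T <-> T = T
(~S | ~Q) <-> (P <-> ~R) = T <-> T = T

The statement is true.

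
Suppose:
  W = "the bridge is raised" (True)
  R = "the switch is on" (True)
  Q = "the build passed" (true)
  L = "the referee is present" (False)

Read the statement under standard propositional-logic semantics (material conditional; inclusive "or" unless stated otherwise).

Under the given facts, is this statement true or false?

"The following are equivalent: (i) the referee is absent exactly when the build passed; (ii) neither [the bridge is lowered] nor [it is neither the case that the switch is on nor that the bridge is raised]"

Parsed as (¬L ↔ Q) ↔ (¬W ↓ (R ↓ W))

¬L = ¬F = T
¬L ↔ Q = T ↔ T = T
¬W = ¬T = F
R ↓ W = T ↓ T = F
¬W ↓ (R ↓ W) = F ↓ F = T
(¬L ↔ Q) ↔ (¬W ↓ (R ↓ W)) = T ↔ T = T

True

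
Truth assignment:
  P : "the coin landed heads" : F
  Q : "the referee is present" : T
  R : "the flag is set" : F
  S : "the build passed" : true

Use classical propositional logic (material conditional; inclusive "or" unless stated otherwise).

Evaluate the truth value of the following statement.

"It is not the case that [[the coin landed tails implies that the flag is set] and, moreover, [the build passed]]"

Parsed as ¬((¬P → R) ∧ S)

¬P = ¬F = T
¬P → R = T → F = F
(¬P → R) ∧ S = F ∧ T = F
¬((¬P → R) ∧ S) = ¬F = T

True.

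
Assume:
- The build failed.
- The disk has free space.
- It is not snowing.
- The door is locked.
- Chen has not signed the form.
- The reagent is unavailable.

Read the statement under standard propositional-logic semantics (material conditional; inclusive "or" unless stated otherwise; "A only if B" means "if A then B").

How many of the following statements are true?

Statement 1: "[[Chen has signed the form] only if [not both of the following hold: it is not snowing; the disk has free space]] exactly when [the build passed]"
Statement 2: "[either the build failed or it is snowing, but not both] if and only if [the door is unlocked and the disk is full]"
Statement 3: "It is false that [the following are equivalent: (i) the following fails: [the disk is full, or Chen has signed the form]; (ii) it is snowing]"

1

Let U = "Chen has signed the form" (F), R = "it is snowing" (F), Q = "the disk is full" (F), P = "the build passed" (F), S = "the door is locked" (T).

Statement 1: In symbols: (U → (¬R ↑ ¬Q)) ↔ P

¬R = ¬F = T
¬Q = ¬F = T
¬R ↑ ¬Q = T ↑ T = F
U → (¬R ↑ ¬Q) = F → F = T
(U → (¬R ↑ ¬Q)) ↔ P = T ↔ F = F
So Statement 1 is false.

Statement 2: Formalization: (¬P ⊕ R) ↔ (¬S ∧ Q)

¬P = ¬F = T
¬P ⊕ R = T ⊕ F = T
¬S = ¬T = F
¬S ∧ Q = F ∧ F = F
(¬P ⊕ R) ↔ (¬S ∧ Q) = T ↔ F = F
Thus Statement 2 is false.

Statement 3: In symbols: ¬(¬(Q ∨ U) ↔ R)

Q ∨ U = F ∨ F = F
¬(Q ∨ U) = ¬F = T
¬(Q ∨ U) ↔ R = T ↔ F = F
¬(¬(Q ∨ U) ↔ R) = ¬F = T
Hence Statement 3 is true.

True statements: 1.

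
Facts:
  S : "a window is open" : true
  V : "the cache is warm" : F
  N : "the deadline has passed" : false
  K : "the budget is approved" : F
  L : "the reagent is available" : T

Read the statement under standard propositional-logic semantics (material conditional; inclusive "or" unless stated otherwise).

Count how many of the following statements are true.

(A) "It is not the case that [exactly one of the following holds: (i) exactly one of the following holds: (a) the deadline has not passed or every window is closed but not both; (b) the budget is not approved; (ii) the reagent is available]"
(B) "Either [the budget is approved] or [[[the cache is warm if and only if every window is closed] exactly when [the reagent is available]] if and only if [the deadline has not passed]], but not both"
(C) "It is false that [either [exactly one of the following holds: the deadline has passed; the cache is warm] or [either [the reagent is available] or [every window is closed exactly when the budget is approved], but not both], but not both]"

(A): This is ~(((~N xor ~S) xor ~K) xor L).

~N = ~F = T
~S = ~T = F
~N xor ~S = T xor F = T
~K = ~F = T
(~N xor ~S) xor ~K = T xor T = F
((~N xor ~S) xor ~K) xor L = F xor T = T
~(((~N xor ~S) xor ~K) xor L) = ~T = F
Hence (A) is false.

(B): Parsed as K xor (((V <-> ~S) <-> L) <-> ~N)

~S = ~T = F
V <-> ~S = F <-> F = T
(V <-> ~S) <-> L = T <-> T = T
~N = ~F = T
((V <-> ~S) <-> L) <-> ~N = T <-> T = T
K xor (((V <-> ~S) <-> L) <-> ~N) = F xor T = T
So (B) is true.

(C): In symbols: ~((N xor V) xor (L xor (~S <-> K)))

N xor V = F xor F = F
~S = ~T = F
~S <-> K = F <-> F = T
L xor (~S <-> K) = T xor T = F
(N xor V) xor (L xor (~S <-> K)) = F xor F = F
~((N xor V) xor (L xor (~S <-> K))) = ~F = T
Hence (C) is true.

Count: 2.

2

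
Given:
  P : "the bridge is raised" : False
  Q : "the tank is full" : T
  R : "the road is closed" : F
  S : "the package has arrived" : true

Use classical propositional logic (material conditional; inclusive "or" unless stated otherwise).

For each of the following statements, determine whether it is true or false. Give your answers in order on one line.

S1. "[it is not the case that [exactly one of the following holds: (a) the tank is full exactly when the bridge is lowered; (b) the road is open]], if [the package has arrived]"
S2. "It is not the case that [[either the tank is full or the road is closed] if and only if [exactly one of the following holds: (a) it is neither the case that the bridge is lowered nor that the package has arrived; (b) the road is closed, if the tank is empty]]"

S1 True; S2 False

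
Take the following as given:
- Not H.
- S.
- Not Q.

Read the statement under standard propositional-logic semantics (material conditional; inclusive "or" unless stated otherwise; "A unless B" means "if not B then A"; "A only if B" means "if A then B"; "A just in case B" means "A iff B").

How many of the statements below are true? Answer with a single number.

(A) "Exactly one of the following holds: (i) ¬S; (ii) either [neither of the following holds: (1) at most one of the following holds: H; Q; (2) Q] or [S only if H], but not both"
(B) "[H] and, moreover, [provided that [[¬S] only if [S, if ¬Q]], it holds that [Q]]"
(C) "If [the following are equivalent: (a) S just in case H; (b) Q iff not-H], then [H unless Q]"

(A): In symbols: not S xor (((H nand Q) nor Q) xor (S -> H))

not S = not True = False
H nand Q = False nand False = True
(H nand Q) nor Q = True nor False = False
S -> H = True -> False = False
((H nand Q) nor Q) xor (S -> H) = False xor False = False
not S xor (((H nand Q) nor Q) xor (S -> H)) = False xor False = False
Hence (A) is false.

(B): In symbols: H and ((not S -> (not Q -> S)) -> Q)

not S = not True = False
not Q = not False = True
not Q -> S = True -> True = True
not S -> (not Q -> S) = False -> True = True
(not S -> (not Q -> S)) -> Q = True -> False = False
H and ((not S -> (not Q -> S)) -> Q) = False and False = False
So (B) is false.

(C): In symbols: ((S iff H) iff (Q iff not H)) -> (H or Q)

S iff H = True iff False = False
not H = not False = True
Q iff not H = False iff True = False
(S iff H) iff (Q iff not H) = False iff False = True
H or Q = False or False = False
((S iff H) iff (Q iff not H)) -> (H or Q) = True -> False = False
So (C) is false.

0 of the 3 statements are true (none).

0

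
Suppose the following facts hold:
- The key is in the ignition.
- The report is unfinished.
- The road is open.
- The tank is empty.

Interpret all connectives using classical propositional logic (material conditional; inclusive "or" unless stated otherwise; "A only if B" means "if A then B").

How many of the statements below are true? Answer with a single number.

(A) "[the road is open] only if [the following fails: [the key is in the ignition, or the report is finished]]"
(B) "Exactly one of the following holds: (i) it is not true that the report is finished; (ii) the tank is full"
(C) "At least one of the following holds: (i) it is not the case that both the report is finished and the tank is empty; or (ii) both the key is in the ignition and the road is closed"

Let R = "the road is closed" (F), P = "the key is in the ignition" (T), Q = "the report is finished" (F), S = "the tank is full" (F).

(A): Parsed as ~R -> ~(P | Q)

~R = ~F = T
P | Q = T | F = T
~(P | Q) = ~T = F
~R -> ~(P | Q) = T -> F = F
So (A) is false.

(B): In symbols: ~Q xor S

~Q = ~F = T
~Q xor S = T xor F = T
So (B) is true.

(C): In symbols: (Q nand ~S) | (P & R)

~S = ~F = T
Q nand ~S = F nand T = T
P & R = T & F = F
(Q nand ~S) | (P & R) = T | F = T
Thus (C) is true.

2 of the 3 statements are true ((B), (C)).

2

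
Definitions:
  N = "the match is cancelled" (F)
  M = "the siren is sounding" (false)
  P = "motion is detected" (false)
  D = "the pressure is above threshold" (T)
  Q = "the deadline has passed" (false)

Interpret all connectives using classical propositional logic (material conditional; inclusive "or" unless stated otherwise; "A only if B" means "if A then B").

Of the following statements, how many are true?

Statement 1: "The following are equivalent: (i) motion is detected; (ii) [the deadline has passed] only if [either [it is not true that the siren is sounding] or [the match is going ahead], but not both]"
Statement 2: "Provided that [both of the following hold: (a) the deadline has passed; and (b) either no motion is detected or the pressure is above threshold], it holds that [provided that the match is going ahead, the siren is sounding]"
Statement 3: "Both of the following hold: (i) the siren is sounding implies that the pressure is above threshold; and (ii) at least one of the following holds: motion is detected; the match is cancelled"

Statement 1: This is P iff (Q -> (not M xor not N)).

not M = not False = True
not N = not False = True
not M xor not N = True xor True = False
Q -> (not M xor not N) = False -> False = True
P iff (Q -> (not M xor not N)) = False iff True = False
Thus Statement 1 is false.

Statement 2: Formalization: (Q and (not P or D)) -> (not N -> M)

not P = not False = True
not P or D = True or True = True
Q and (not P or D) = False and True = False
not N = not False = True
not N -> M = True -> False = False
(Q and (not P or D)) -> (not N -> M) = False -> False = True
Thus Statement 2 is true.

Statement 3: Parsed as (M -> D) and (P or N)

M -> D = False -> True = True
P or N = False or False = False
(M -> D) and (P or N) = True and False = False
Hence Statement 3 is false.

Count: 1.

1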